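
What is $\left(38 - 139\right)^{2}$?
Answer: $10201$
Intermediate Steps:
$\left(38 - 139\right)^{2} = \left(-101\right)^{2} = 10201$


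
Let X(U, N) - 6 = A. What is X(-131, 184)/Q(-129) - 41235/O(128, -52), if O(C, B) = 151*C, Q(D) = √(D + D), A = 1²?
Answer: -41235/19328 - 7*I*√258/258 ≈ -2.1334 - 0.4358*I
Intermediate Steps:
A = 1
Q(D) = √2*√D (Q(D) = √(2*D) = √2*√D)
X(U, N) = 7 (X(U, N) = 6 + 1 = 7)
X(-131, 184)/Q(-129) - 41235/O(128, -52) = 7/((√2*√(-129))) - 41235/(151*128) = 7/((√2*(I*√129))) - 41235/19328 = 7/((I*√258)) - 41235*1/19328 = 7*(-I*√258/258) - 41235/19328 = -7*I*√258/258 - 41235/19328 = -41235/19328 - 7*I*√258/258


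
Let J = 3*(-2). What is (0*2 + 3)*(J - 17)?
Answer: -69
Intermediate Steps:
J = -6
(0*2 + 3)*(J - 17) = (0*2 + 3)*(-6 - 17) = (0 + 3)*(-23) = 3*(-23) = -69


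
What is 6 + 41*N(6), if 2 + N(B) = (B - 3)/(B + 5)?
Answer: -713/11 ≈ -64.818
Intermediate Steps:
N(B) = -2 + (-3 + B)/(5 + B) (N(B) = -2 + (B - 3)/(B + 5) = -2 + (-3 + B)/(5 + B))
6 + 41*N(6) = 6 + 41*((-13 - 1*6)/(5 + 6)) = 6 + 41*((-13 - 6)/11) = 6 + 41*((1/11)*(-19)) = 6 + 41*(-19/11) = 6 - 779/11 = -713/11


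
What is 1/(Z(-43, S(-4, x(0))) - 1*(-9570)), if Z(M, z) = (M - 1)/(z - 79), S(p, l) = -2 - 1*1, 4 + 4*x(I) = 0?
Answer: 41/392392 ≈ 0.00010449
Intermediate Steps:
x(I) = -1 (x(I) = -1 + (¼)*0 = -1 + 0 = -1)
S(p, l) = -3 (S(p, l) = -2 - 1 = -3)
Z(M, z) = (-1 + M)/(-79 + z)
1/(Z(-43, S(-4, x(0))) - 1*(-9570)) = 1/((-1 - 43)/(-79 - 3) - 1*(-9570)) = 1/(-44/(-82) + 9570) = 1/(-1/82*(-44) + 9570) = 1/(22/41 + 9570) = 1/(392392/41) = 41/392392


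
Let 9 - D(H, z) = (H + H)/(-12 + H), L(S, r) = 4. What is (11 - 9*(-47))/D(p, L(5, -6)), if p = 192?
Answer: 6510/103 ≈ 63.204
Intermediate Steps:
D(H, z) = 9 - 2*H/(-12 + H) (D(H, z) = 9 - (H + H)/(-12 + H) = 9 - 2*H/(-12 + H))
(11 - 9*(-47))/D(p, L(5, -6)) = (11 - 9*(-47))/(((-108 + 7*192)/(-12 + 192))) = (11 + 423)/(((-108 + 1344)/180)) = 434/(((1/180)*1236)) = 434/(103/15) = 434*(15/103) = 6510/103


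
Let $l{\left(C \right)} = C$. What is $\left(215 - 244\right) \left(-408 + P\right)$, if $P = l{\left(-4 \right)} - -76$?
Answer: $9744$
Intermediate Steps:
$P = 72$ ($P = -4 - -76 = -4 + 76 = 72$)
$\left(215 - 244\right) \left(-408 + P\right) = \left(215 - 244\right) \left(-408 + 72\right) = \left(-29\right) \left(-336\right) = 9744$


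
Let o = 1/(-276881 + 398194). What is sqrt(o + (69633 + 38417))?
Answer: sqrt(1590154990971763)/121313 ≈ 328.71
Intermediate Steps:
o = 1/121313 ≈ 8.2431e-6
sqrt(o + (69633 + 38417)) = sqrt(1/121313 + (69633 + 38417)) = sqrt(1/121313 + 108050) = sqrt(13107869651/121313) = sqrt(1590154990971763)/121313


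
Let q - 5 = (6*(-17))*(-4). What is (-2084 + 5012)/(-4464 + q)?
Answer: -2928/4051 ≈ -0.72278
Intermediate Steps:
q = 413 (q = 5 + (6*(-17))*(-4) = 5 - 102*(-4) = 5 + 408 = 413)
(-2084 + 5012)/(-4464 + q) = (-2084 + 5012)/(-4464 + 413) = 2928/(-4051) = 2928*(-1/4051) = -2928/4051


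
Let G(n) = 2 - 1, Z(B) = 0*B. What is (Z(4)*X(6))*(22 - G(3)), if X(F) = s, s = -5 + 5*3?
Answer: 0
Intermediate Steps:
Z(B) = 0
s = 10 (s = -5 + 15 = 10)
X(F) = 10
G(n) = 1
(Z(4)*X(6))*(22 - G(3)) = (0*10)*(22 - 1*1) = 0*(22 - 1) = 0*21 = 0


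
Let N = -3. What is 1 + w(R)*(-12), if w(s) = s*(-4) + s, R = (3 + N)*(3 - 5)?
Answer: 1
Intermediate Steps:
R = 0 (R = (3 - 3)*(3 - 5) = 0*(-2) = 0)
w(s) = -3*s (w(s) = -4*s + s = -3*s)
1 + w(R)*(-12) = 1 - 3*0*(-12) = 1 + 0*(-12) = 1 + 0 = 1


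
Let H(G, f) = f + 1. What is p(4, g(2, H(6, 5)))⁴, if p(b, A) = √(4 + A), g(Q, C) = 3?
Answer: 49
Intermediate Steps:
H(G, f) = 1 + f
p(4, g(2, H(6, 5)))⁴ = (√(4 + 3))⁴ = (√7)⁴ = 49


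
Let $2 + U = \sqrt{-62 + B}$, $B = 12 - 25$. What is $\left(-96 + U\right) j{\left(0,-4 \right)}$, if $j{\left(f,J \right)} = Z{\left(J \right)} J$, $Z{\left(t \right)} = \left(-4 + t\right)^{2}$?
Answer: $25088 - 1280 i \sqrt{3} \approx 25088.0 - 2217.0 i$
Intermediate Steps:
$B = -13$ ($B = 12 - 25 = -13$)
$j{\left(f,J \right)} = J \left(-4 + J\right)^{2}$ ($j{\left(f,J \right)} = \left(-4 + J\right)^{2} J = J \left(-4 + J\right)^{2}$)
$U = -2 + 5 i \sqrt{3}$ ($U = -2 + \sqrt{-62 - 13} = -2 + \sqrt{-75} = -2 + 5 i \sqrt{3} \approx -2.0 + 8.6602 i$)
$\left(-96 + U\right) j{\left(0,-4 \right)} = \left(-96 - \left(2 - 5 i \sqrt{3}\right)\right) \left(- 4 \left(-4 - 4\right)^{2}\right) = \left(-98 + 5 i \sqrt{3}\right) \left(- 4 \left(-8\right)^{2}\right) = \left(-98 + 5 i \sqrt{3}\right) \left(\left(-4\right) 64\right) = \left(-98 + 5 i \sqrt{3}\right) \left(-256\right) = 25088 - 1280 i \sqrt{3}$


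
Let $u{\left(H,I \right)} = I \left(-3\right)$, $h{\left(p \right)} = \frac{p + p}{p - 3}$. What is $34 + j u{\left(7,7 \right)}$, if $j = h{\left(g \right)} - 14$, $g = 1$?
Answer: $349$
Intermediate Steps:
$h{\left(p \right)} = \frac{2 p}{-3 + p}$
$j = -15$ ($j = 2 \cdot 1 \frac{1}{-3 + 1} - 14 = 2 \cdot 1 \frac{1}{-2} - 14 = 2 \cdot 1 \left(- \frac{1}{2}\right) - 14 = -1 - 14 = -15$)
$u{\left(H,I \right)} = - 3 I$
$34 + j u{\left(7,7 \right)} = 34 - 15 \left(\left(-3\right) 7\right) = 34 - -315 = 34 + 315 = 349$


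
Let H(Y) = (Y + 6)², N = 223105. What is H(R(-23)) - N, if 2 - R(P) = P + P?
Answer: -220189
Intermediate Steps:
R(P) = 2 - 2*P (R(P) = 2 - (P + P) = 2 - 2*P)
H(Y) = (6 + Y)²
H(R(-23)) - N = (6 + (2 - 2*(-23)))² - 1*223105 = (6 + (2 + 46))² - 223105 = (6 + 48)² - 223105 = 54² - 223105 = 2916 - 223105 = -220189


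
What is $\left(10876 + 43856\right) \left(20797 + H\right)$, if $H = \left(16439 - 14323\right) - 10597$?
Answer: $674079312$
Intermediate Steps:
$H = -8481$ ($H = 2116 - 10597 = -8481$)
$\left(10876 + 43856\right) \left(20797 + H\right) = \left(10876 + 43856\right) \left(20797 - 8481\right) = 54732 \cdot 12316 = 674079312$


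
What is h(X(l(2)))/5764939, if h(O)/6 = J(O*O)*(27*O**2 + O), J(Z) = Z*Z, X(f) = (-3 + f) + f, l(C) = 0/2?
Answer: 116640/5764939 ≈ 0.020233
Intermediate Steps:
l(C) = 0 (l(C) = 0*(1/2) = 0)
X(f) = -3 + 2*f
J(Z) = Z**2
h(O) = 6*O**4*(O + 27*O**2) (h(O) = 6*((O*O)**2*(27*O**2 + O)) = 6*((O**2)**2*(O + 27*O**2)) = 6*(O**4*(O + 27*O**2)) = 6*O**4*(O + 27*O**2))
h(X(l(2)))/5764939 = ((-3 + 2*0)**5*(6 + 162*(-3 + 2*0)))/5764939 = ((-3 + 0)**5*(6 + 162*(-3 + 0)))*(1/5764939) = ((-3)**5*(6 + 162*(-3)))*(1/5764939) = -243*(6 - 486)*(1/5764939) = -243*(-480)*(1/5764939) = 116640*(1/5764939) = 116640/5764939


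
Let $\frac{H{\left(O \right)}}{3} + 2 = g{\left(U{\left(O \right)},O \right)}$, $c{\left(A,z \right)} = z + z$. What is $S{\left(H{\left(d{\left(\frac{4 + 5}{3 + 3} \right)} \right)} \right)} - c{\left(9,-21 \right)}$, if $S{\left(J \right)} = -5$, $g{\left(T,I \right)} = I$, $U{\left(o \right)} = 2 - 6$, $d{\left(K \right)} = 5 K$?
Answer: $37$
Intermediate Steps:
$c{\left(A,z \right)} = 2 z$
$U{\left(o \right)} = -4$ ($U{\left(o \right)} = 2 - 6 = -4$)
$H{\left(O \right)} = -6 + 3 O$
$S{\left(H{\left(d{\left(\frac{4 + 5}{3 + 3} \right)} \right)} \right)} - c{\left(9,-21 \right)} = -5 - 2 \left(-21\right) = -5 - -42 = -5 + 42 = 37$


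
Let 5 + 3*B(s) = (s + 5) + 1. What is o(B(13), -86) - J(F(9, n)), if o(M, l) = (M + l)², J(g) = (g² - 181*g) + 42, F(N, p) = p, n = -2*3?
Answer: 49060/9 ≈ 5451.1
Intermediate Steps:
n = -6
B(s) = ⅓ + s/3 (B(s) = -5/3 + ((s + 5) + 1)/3 = -5/3 + ((5 + s) + 1)/3 = -5/3 + (6 + s)/3 = -5/3 + (2 + s/3) = ⅓ + s/3)
J(g) = 42 + g² - 181*g
o(B(13), -86) - J(F(9, n)) = ((⅓ + (⅓)*13) - 86)² - (42 + (-6)² - 181*(-6)) = ((⅓ + 13/3) - 86)² - (42 + 36 + 1086) = (14/3 - 86)² - 1*1164 = (-244/3)² - 1164 = 59536/9 - 1164 = 49060/9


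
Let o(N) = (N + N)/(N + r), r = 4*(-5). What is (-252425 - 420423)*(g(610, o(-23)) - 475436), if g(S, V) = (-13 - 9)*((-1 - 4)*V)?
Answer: 13752130343424/43 ≈ 3.1982e+11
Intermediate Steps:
r = -20
o(N) = 2*N/(-20 + N) (o(N) = (N + N)/(N - 20) = (2*N)/(-20 + N) = 2*N/(-20 + N))
g(S, V) = 110*V (g(S, V) = -(-110)*V = 110*V)
(-252425 - 420423)*(g(610, o(-23)) - 475436) = (-252425 - 420423)*(110*(2*(-23)/(-20 - 23)) - 475436) = -672848*(110*(2*(-23)/(-43)) - 475436) = -672848*(110*(2*(-23)*(-1/43)) - 475436) = -672848*(110*(46/43) - 475436) = -672848*(5060/43 - 475436) = -672848*(-20438688/43) = 13752130343424/43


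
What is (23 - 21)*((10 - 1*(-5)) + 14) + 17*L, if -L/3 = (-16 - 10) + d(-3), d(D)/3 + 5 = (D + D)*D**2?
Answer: 10411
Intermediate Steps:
d(D) = -15 + 6*D**3 (d(D) = -15 + 3*((D + D)*D**2) = -15 + 3*((2*D)*D**2) = -15 + 3*(2*D**3) = -15 + 6*D**3)
L = 609 (L = -3*((-16 - 10) + (-15 + 6*(-3)**3)) = -3*(-26 + (-15 + 6*(-27))) = -3*(-26 + (-15 - 162)) = -3*(-26 - 177) = -3*(-203) = 609)
(23 - 21)*((10 - 1*(-5)) + 14) + 17*L = (23 - 21)*((10 - 1*(-5)) + 14) + 17*609 = 2*((10 + 5) + 14) + 10353 = 2*(15 + 14) + 10353 = 2*29 + 10353 = 58 + 10353 = 10411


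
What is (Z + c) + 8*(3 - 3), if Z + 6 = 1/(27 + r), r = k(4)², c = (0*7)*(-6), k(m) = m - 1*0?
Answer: -257/43 ≈ -5.9767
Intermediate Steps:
k(m) = m (k(m) = m + 0 = m)
c = 0 (c = 0*(-6) = 0)
r = 16 (r = 4² = 16)
Z = -257/43 (Z = -6 + 1/(27 + 16) = -6 + 1/43 = -257/43 ≈ -5.9767)
(Z + c) + 8*(3 - 3) = (-257/43 + 0) + 8*(3 - 3) = -257/43 + 8*0 = -257/43 + 0 = -257/43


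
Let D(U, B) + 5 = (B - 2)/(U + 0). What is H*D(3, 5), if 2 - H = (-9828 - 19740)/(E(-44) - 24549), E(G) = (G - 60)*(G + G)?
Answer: -4904/15397 ≈ -0.31850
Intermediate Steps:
E(G) = 2*G*(-60 + G) (E(G) = (-60 + G)*(2*G) = 2*G*(-60 + G))
D(U, B) = -5 + (-2 + B)/U (D(U, B) = -5 + (B - 2)/(U + 0) = -5 + (-2 + B)/U)
H = 1226/15397 (H = 2 - (-9828 - 19740)/(2*(-44)*(-60 - 44) - 24549) = 2 - (-29568)/(2*(-44)*(-104) - 24549) = 2 - (-29568)/(9152 - 24549) = 2 - (-29568)/(-15397) = 2 - (-29568)*(-1)/15397 = 2 - 1*29568/15397 = 2 - 29568/15397 = 1226/15397 ≈ 0.079626)
H*D(3, 5) = 1226*((-2 + 5 - 5*3)/3)/15397 = 1226*((-2 + 5 - 15)/3)/15397 = 1226*((⅓)*(-12))/15397 = (1226/15397)*(-4) = -4904/15397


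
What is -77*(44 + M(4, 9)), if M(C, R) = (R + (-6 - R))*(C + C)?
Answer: 308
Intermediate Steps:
M(C, R) = -12*C
-77*(44 + M(4, 9)) = -77*(44 - 12*4) = -77*(44 - 48) = -77*(-4) = 308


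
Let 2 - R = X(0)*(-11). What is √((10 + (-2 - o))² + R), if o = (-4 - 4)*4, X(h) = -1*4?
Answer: √1558 ≈ 39.471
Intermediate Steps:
X(h) = -4
o = -32 (o = -8*4 = -32)
R = -42 (R = 2 - (-4)*(-11) = 2 - 1*44 = 2 - 44 = -42)
√((10 + (-2 - o))² + R) = √((10 + (-2 - 1*(-32)))² - 42) = √((10 + (-2 + 32))² - 42) = √((10 + 30)² - 42) = √(40² - 42) = √(1600 - 42) = √1558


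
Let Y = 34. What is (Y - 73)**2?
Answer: 1521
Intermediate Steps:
(Y - 73)**2 = (34 - 73)**2 = (-39)**2 = 1521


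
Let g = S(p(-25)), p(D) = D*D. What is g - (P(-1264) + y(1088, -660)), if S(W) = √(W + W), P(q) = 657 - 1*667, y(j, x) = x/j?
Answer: 2885/272 + 25*√2 ≈ 45.962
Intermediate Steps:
p(D) = D²
P(q) = -10 (P(q) = 657 - 667 = -10)
S(W) = √2*√W (S(W) = √(2*W) = √2*√W)
g = 25*√2 (g = √2*√((-25)²) = √2*√625 = √2*25 = 25*√2 ≈ 35.355)
g - (P(-1264) + y(1088, -660)) = 25*√2 - (-10 - 660/1088) = 25*√2 - (-10 - 660*1/1088) = 25*√2 - (-10 - 165/272) = 25*√2 - 1*(-2885/272) = 25*√2 + 2885/272 = 2885/272 + 25*√2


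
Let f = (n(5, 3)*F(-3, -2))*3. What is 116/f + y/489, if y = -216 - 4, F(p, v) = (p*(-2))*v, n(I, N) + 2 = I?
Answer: -6707/4401 ≈ -1.5240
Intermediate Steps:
n(I, N) = -2 + I
F(p, v) = -2*p*v (F(p, v) = (-2*p)*v = -2*p*v)
y = -220
f = -108 (f = ((-2 + 5)*(-2*(-3)*(-2)))*3 = (3*(-12))*3 = -36*3 = -108)
116/f + y/489 = 116/(-108) - 220/489 = 116*(-1/108) - 220*1/489 = -29/27 - 220/489 = -6707/4401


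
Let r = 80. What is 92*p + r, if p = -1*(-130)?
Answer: 12040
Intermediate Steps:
p = 130
92*p + r = 92*130 + 80 = 11960 + 80 = 12040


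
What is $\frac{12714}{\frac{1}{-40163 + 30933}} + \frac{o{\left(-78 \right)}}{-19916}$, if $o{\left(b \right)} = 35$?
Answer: $- \frac{2337146981555}{19916} \approx -1.1735 \cdot 10^{8}$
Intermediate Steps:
$\frac{12714}{\frac{1}{-40163 + 30933}} + \frac{o{\left(-78 \right)}}{-19916} = \frac{12714}{\frac{1}{-40163 + 30933}} + \frac{35}{-19916} = \frac{12714}{\frac{1}{-9230}} + 35 \left(- \frac{1}{19916}\right) = \frac{12714}{- \frac{1}{9230}} - \frac{35}{19916} = 12714 \left(-9230\right) - \frac{35}{19916} = -117350220 - \frac{35}{19916} = - \frac{2337146981555}{19916}$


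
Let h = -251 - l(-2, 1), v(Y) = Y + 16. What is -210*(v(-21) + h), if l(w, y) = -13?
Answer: 51030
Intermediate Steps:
v(Y) = 16 + Y
h = -238 (h = -251 - 1*(-13) = -251 + 13 = -238)
-210*(v(-21) + h) = -210*((16 - 21) - 238) = -210*(-5 - 238) = -210*(-243) = 51030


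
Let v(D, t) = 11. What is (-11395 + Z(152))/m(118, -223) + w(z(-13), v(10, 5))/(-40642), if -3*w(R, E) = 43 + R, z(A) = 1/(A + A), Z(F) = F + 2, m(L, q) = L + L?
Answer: -2227160044/46758621 ≈ -47.631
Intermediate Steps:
m(L, q) = 2*L
Z(F) = 2 + F
z(A) = 1/(2*A)
w(R, E) = -43/3 - R/3 (w(R, E) = -(43 + R)/3 = -43/3 - R/3)
(-11395 + Z(152))/m(118, -223) + w(z(-13), v(10, 5))/(-40642) = (-11395 + (2 + 152))/((2*118)) + (-43/3 - 1/(6*(-13)))/(-40642) = (-11395 + 154)/236 + (-43/3 - (-1)/(6*13))*(-1/40642) = -11241*1/236 + (-43/3 - ⅓*(-1/26))*(-1/40642) = -11241/236 + (-43/3 + 1/78)*(-1/40642) = -11241/236 - 1117/78*(-1/40642) = -11241/236 + 1117/3170076 = -2227160044/46758621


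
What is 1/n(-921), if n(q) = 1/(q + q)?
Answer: -1842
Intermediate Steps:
n(q) = 1/(2*q)
1/n(-921) = 1/((½)/(-921)) = 1/((½)*(-1/921)) = 1/(-1/1842) = -1842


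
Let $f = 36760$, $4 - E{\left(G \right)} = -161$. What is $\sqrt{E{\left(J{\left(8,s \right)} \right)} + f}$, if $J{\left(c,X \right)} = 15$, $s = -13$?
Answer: $5 \sqrt{1477} \approx 192.16$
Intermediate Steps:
$E{\left(G \right)} = 165$ ($E{\left(G \right)} = 4 - -161 = 4 + 161 = 165$)
$\sqrt{E{\left(J{\left(8,s \right)} \right)} + f} = \sqrt{165 + 36760} = \sqrt{36925} = 5 \sqrt{1477}$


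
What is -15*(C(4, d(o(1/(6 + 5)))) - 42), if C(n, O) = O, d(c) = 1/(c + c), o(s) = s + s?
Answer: 2355/4 ≈ 588.75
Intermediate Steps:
o(s) = 2*s
d(c) = 1/(2*c)
-15*(C(4, d(o(1/(6 + 5)))) - 42) = -15*(1/(2*((2/(6 + 5)))) - 42) = -15*(1/(2*((2/11))) - 42) = -15*(1/(2*((2*(1/11)))) - 42) = -15*(1/(2*(2/11)) - 42) = -15*((1/2)*(11/2) - 42) = -15*(11/4 - 42) = -15*(-157/4) = 2355/4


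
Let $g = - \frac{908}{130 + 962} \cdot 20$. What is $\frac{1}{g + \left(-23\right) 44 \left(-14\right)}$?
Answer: $\frac{273}{3863324} \approx 7.0665 \cdot 10^{-5}$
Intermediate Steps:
$g = - \frac{4540}{273}$ ($g = - \frac{908}{1092} \cdot 20 = \left(-908\right) \frac{1}{1092} \cdot 20 = \left(- \frac{227}{273}\right) 20 = - \frac{4540}{273} \approx -16.63$)
$\frac{1}{g + \left(-23\right) 44 \left(-14\right)} = \frac{1}{- \frac{4540}{273} + \left(-23\right) 44 \left(-14\right)} = \frac{1}{- \frac{4540}{273} - -14168} = \frac{1}{- \frac{4540}{273} + 14168} = \frac{1}{\frac{3863324}{273}} = \frac{273}{3863324}$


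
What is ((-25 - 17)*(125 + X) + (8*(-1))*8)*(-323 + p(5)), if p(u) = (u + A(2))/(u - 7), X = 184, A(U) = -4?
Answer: 4219087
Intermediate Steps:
p(u) = (-4 + u)/(-7 + u) (p(u) = (u - 4)/(u - 7) = (-4 + u)/(-7 + u))
((-25 - 17)*(125 + X) + (8*(-1))*8)*(-323 + p(5)) = ((-25 - 17)*(125 + 184) + (8*(-1))*8)*(-323 + (-4 + 5)/(-7 + 5)) = (-42*309 - 8*8)*(-323 + 1/(-2)) = (-12978 - 64)*(-323 - ½*1) = -13042*(-323 - ½) = -13042*(-647/2) = 4219087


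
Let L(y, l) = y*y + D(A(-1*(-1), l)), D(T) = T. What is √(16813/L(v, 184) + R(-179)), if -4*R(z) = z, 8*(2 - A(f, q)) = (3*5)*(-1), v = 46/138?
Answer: √1404439379/574 ≈ 65.289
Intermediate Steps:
v = ⅓ (v = 46*(1/138) = ⅓ ≈ 0.33333)
A(f, q) = 31/8 (A(f, q) = 2 - 3*5*(-1)/8 = 2 - 15*(-1)/8 = 2 - ⅛*(-15) = 2 + 15/8 = 31/8)
R(z) = -z/4
L(y, l) = 31/8 + y² (L(y, l) = y*y + 31/8 = y² + 31/8 = 31/8 + y²)
√(16813/L(v, 184) + R(-179)) = √(16813/(31/8 + (⅓)²) - ¼*(-179)) = √(16813/(31/8 + ⅑) + 179/4) = √(16813/(287/72) + 179/4) = √(16813*(72/287) + 179/4) = √(1210536/287 + 179/4) = √(4893517/1148) = √1404439379/574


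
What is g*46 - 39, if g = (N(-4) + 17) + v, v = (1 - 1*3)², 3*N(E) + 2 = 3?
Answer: 2827/3 ≈ 942.33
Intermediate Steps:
N(E) = ⅓ (N(E) = -⅔ + (⅓)*3 = -⅔ + 1 = ⅓)
v = 4 (v = (1 - 3)² = (-2)² = 4)
g = 64/3 (g = (⅓ + 17) + 4 = 52/3 + 4 = 64/3 ≈ 21.333)
g*46 - 39 = (64/3)*46 - 39 = 2944/3 - 39 = 2827/3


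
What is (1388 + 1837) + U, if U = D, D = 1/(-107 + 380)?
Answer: 880426/273 ≈ 3225.0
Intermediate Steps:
D = 1/273 ≈ 0.0036630
U = 1/273 ≈ 0.0036630
(1388 + 1837) + U = (1388 + 1837) + 1/273 = 3225 + 1/273 = 880426/273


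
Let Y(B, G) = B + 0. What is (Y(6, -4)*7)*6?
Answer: 252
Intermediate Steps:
Y(B, G) = B
(Y(6, -4)*7)*6 = (6*7)*6 = 42*6 = 252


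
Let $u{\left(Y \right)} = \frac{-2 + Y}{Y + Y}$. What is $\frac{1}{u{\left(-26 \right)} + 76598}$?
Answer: $\frac{13}{995781} \approx 1.3055 \cdot 10^{-5}$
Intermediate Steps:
$u{\left(Y \right)} = \frac{-2 + Y}{2 Y}$
$\frac{1}{u{\left(-26 \right)} + 76598} = \frac{1}{\frac{-2 - 26}{2 \left(-26\right)} + 76598} = \frac{1}{\frac{1}{2} \left(- \frac{1}{26}\right) \left(-28\right) + 76598} = \frac{1}{\frac{7}{13} + 76598} = \frac{1}{\frac{995781}{13}} = \frac{13}{995781}$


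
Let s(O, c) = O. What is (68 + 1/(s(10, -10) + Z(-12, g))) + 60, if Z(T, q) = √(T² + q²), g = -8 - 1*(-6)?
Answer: 3067/24 + √37/24 ≈ 128.05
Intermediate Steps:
g = -2 (g = -8 + 6 = -2)
(68 + 1/(s(10, -10) + Z(-12, g))) + 60 = (68 + 1/(10 + √((-12)² + (-2)²))) + 60 = (68 + 1/(10 + √(144 + 4))) + 60 = (68 + 1/(10 + √148)) + 60 = (68 + 1/(10 + 2*√37)) + 60 = 128 + 1/(10 + 2*√37)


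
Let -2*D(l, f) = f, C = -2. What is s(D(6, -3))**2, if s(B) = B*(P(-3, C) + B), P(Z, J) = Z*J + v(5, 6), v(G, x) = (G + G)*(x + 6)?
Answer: 585225/16 ≈ 36577.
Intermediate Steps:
v(G, x) = 2*G*(6 + x) (v(G, x) = (2*G)*(6 + x) = 2*G*(6 + x))
D(l, f) = -f/2
P(Z, J) = 120 + J*Z (P(Z, J) = Z*J + 2*5*(6 + 6) = J*Z + 2*5*12 = J*Z + 120 = 120 + J*Z)
s(B) = B*(126 + B) (s(B) = B*((120 - 2*(-3)) + B) = B*((120 + 6) + B) = B*(126 + B))
s(D(6, -3))**2 = ((-1/2*(-3))*(126 - 1/2*(-3)))**2 = (3*(126 + 3/2)/2)**2 = ((3/2)*(255/2))**2 = (765/4)**2 = 585225/16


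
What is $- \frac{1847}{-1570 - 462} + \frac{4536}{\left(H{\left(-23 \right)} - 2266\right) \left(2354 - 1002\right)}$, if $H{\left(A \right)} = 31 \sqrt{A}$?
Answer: $\frac{535688893511}{590302211824} - \frac{5859 i \sqrt{23}}{290503057} \approx 0.90748 - 9.6725 \cdot 10^{-5} i$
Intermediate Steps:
$- \frac{1847}{-1570 - 462} + \frac{4536}{\left(H{\left(-23 \right)} - 2266\right) \left(2354 - 1002\right)} = - \frac{1847}{-1570 - 462} + \frac{4536}{\left(31 \sqrt{-23} - 2266\right) \left(2354 - 1002\right)} = - \frac{1847}{-1570 - 462} + \frac{4536}{\left(31 i \sqrt{23} - 2266\right) 1352} = - \frac{1847}{-2032} + \frac{4536}{\left(31 i \sqrt{23} - 2266\right) 1352} = \left(-1847\right) \left(- \frac{1}{2032}\right) + \frac{4536}{\left(-2266 + 31 i \sqrt{23}\right) 1352} = \frac{1847}{2032} + \frac{4536}{-3063632 + 41912 i \sqrt{23}}$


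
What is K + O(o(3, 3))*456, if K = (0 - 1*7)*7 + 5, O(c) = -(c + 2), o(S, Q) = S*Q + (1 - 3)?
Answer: -4148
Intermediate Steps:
o(S, Q) = -2 + Q*S (o(S, Q) = Q*S - 2 = -2 + Q*S)
O(c) = -2 - c (O(c) = -(2 + c) = -2 - c)
K = -44 (K = (0 - 7)*7 + 5 = -7*7 + 5 = -49 + 5 = -44)
K + O(o(3, 3))*456 = -44 + (-2 - (-2 + 3*3))*456 = -44 + (-2 - (-2 + 9))*456 = -44 + (-2 - 1*7)*456 = -44 + (-2 - 7)*456 = -44 - 9*456 = -44 - 4104 = -4148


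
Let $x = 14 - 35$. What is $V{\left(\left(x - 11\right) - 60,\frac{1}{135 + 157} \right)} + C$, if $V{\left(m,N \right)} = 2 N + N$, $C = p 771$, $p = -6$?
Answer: $- \frac{1350789}{292} \approx -4626.0$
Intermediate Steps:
$x = -21$
$C = -4626$ ($C = \left(-6\right) 771 = -4626$)
$V{\left(m,N \right)} = 3 N$
$V{\left(\left(x - 11\right) - 60,\frac{1}{135 + 157} \right)} + C = \frac{3}{135 + 157} - 4626 = \frac{3}{292} - 4626 = - \frac{1350789}{292}$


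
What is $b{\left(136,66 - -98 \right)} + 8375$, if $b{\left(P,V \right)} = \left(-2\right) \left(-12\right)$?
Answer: $8399$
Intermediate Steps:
$b{\left(P,V \right)} = 24$
$b{\left(136,66 - -98 \right)} + 8375 = 24 + 8375 = 8399$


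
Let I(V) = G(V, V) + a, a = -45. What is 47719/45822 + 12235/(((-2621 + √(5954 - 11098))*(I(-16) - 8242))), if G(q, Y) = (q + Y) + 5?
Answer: 6497482166614/6235824607659 + 2447*I*√1286/5715696249 ≈ 1.042 + 1.5353e-5*I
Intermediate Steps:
G(q, Y) = 5 + Y + q (G(q, Y) = (Y + q) + 5 = 5 + Y + q)
I(V) = -40 + 2*V (I(V) = (5 + V + V) - 45 = (5 + 2*V) - 45 = -40 + 2*V)
47719/45822 + 12235/(((-2621 + √(5954 - 11098))*(I(-16) - 8242))) = 47719/45822 + 12235/(((-2621 + √(5954 - 11098))*((-40 + 2*(-16)) - 8242))) = 47719*(1/45822) + 12235/(((-2621 + √(-5144))*((-40 - 32) - 8242))) = 6817/6546 + 12235/(((-2621 + 2*I*√1286)*(-72 - 8242))) = 6817/6546 + 12235/(((-2621 + 2*I*√1286)*(-8314))) = 6817/6546 + 12235/(21790994 - 16628*I*√1286)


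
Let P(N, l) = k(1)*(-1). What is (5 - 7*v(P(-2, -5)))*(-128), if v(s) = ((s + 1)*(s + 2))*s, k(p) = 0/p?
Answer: -640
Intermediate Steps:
k(p) = 0
P(N, l) = 0 (P(N, l) = 0*(-1) = 0)
v(s) = s*(1 + s)*(2 + s) (v(s) = ((1 + s)*(2 + s))*s = s*(1 + s)*(2 + s))
(5 - 7*v(P(-2, -5)))*(-128) = (5 - 0*(2 + 0**2 + 3*0))*(-128) = (5 - 0*(2 + 0 + 0))*(-128) = (5 - 0*2)*(-128) = (5 - 7*0)*(-128) = (5 + 0)*(-128) = 5*(-128) = -640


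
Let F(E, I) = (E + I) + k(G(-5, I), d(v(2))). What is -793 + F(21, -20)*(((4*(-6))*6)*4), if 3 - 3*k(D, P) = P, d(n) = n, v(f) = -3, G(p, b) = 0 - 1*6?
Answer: -2521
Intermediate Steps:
G(p, b) = -6 (G(p, b) = 0 - 6 = -6)
k(D, P) = 1 - P/3
F(E, I) = 2 + E + I (F(E, I) = (E + I) + (1 - ⅓*(-3)) = (E + I) + (1 + 1) = (E + I) + 2 = 2 + E + I)
-793 + F(21, -20)*(((4*(-6))*6)*4) = -793 + (2 + 21 - 20)*(((4*(-6))*6)*4) = -793 + 3*(-24*6*4) = -793 + 3*(-144*4) = -793 + 3*(-576) = -793 - 1728 = -2521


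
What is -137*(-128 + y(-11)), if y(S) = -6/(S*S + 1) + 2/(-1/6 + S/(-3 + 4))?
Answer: 71797453/4087 ≈ 17567.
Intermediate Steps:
y(S) = -6/(1 + S²) + 2/(-⅙ + S) (y(S) = -6/(S² + 1) + 2/(-1*⅙ + S/1) = -6/(1 + S²) + 2/(-⅙ + S*1) = -6/(1 + S²) + 2/(-⅙ + S))
-137*(-128 + y(-11)) = -137*(-128 + 6*(3 - 6*(-11) + 2*(-11)²)/(-1 - 1*(-11)² + 6*(-11) + 6*(-11)³)) = -137*(-128 + 6*(3 + 66 + 2*121)/(-1 - 1*121 - 66 + 6*(-1331))) = -137*(-128 + 6*(3 + 66 + 242)/(-1 - 121 - 66 - 7986)) = -137*(-128 + 6*311/(-8174)) = -137*(-128 + 6*(-1/8174)*311) = -137*(-128 - 933/4087) = -137*(-524069/4087) = 71797453/4087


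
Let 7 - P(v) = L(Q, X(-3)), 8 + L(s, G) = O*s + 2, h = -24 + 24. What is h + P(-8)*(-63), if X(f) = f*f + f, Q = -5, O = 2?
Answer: -1449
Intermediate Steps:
h = 0
X(f) = f + f² (X(f) = f² + f = f + f²)
L(s, G) = -6 + 2*s (L(s, G) = -8 + (2*s + 2) = -8 + (2 + 2*s) = -6 + 2*s)
P(v) = 23 (P(v) = 7 - (-6 + 2*(-5)) = 7 - (-6 - 10) = 7 - 1*(-16) = 7 + 16 = 23)
h + P(-8)*(-63) = 0 + 23*(-63) = 0 - 1449 = -1449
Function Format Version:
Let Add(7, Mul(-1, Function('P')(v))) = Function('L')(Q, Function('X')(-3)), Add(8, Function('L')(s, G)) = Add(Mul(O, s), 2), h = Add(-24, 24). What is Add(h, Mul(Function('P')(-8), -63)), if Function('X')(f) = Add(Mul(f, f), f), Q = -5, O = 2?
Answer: -1449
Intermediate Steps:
h = 0
Function('X')(f) = Add(f, Pow(f, 2)) (Function('X')(f) = Add(Pow(f, 2), f) = Add(f, Pow(f, 2)))
Function('L')(s, G) = Add(-6, Mul(2, s)) (Function('L')(s, G) = Add(-8, Add(Mul(2, s), 2)) = Add(-8, Add(2, Mul(2, s))) = Add(-6, Mul(2, s)))
Function('P')(v) = 23 (Function('P')(v) = Add(7, Mul(-1, Add(-6, Mul(2, -5)))) = Add(7, Mul(-1, Add(-6, -10))) = Add(7, Mul(-1, -16)) = Add(7, 16) = 23)
Add(h, Mul(Function('P')(-8), -63)) = Add(0, Mul(23, -63)) = Add(0, -1449) = -1449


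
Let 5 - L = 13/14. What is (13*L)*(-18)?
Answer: -6669/7 ≈ -952.71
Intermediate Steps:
L = 57/14 (L = 5 - 13/14 = 57/14 ≈ 4.0714)
(13*L)*(-18) = (13*(57/14))*(-18) = (741/14)*(-18) = -6669/7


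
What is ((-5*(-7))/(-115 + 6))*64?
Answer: -2240/109 ≈ -20.550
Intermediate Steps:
((-5*(-7))/(-115 + 6))*64 = (35/(-109))*64 = -1/109*35*64 = -35/109*64 = -2240/109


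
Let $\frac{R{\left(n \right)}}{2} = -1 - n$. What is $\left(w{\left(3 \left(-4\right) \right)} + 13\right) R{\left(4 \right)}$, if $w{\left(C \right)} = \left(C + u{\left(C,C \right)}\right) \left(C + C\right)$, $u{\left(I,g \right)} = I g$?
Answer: $31550$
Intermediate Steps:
$R{\left(n \right)} = -2 - 2 n$ ($R{\left(n \right)} = 2 \left(-1 - n\right) = -2 - 2 n$)
$w{\left(C \right)} = 2 C \left(C + C^{2}\right)$ ($w{\left(C \right)} = \left(C + C C\right) \left(C + C\right) = \left(C + C^{2}\right) 2 C = 2 C \left(C + C^{2}\right)$)
$\left(w{\left(3 \left(-4\right) \right)} + 13\right) R{\left(4 \right)} = \left(2 \left(3 \left(-4\right)\right)^{2} \left(1 + 3 \left(-4\right)\right) + 13\right) \left(-2 - 8\right) = \left(2 \left(-12\right)^{2} \left(1 - 12\right) + 13\right) \left(-2 - 8\right) = \left(2 \cdot 144 \left(-11\right) + 13\right) \left(-10\right) = \left(-3168 + 13\right) \left(-10\right) = \left(-3155\right) \left(-10\right) = 31550$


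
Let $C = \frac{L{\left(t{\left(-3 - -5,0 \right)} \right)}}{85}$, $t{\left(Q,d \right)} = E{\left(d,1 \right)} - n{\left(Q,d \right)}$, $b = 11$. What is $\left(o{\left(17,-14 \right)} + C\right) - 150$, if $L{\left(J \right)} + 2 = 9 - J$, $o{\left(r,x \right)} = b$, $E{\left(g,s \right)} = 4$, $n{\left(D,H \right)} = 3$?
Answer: $- \frac{11809}{85} \approx -138.93$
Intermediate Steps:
$o{\left(r,x \right)} = 11$
$t{\left(Q,d \right)} = 1$ ($t{\left(Q,d \right)} = 4 - 3 = 1$)
$L{\left(J \right)} = 7 - J$ ($L{\left(J \right)} = -2 - \left(-9 + J\right) = 7 - J$)
$C = \frac{6}{85}$ ($C = \frac{7 - 1}{85} = \left(7 - 1\right) \frac{1}{85} = 6 \cdot \frac{1}{85} = \frac{6}{85} \approx 0.070588$)
$\left(o{\left(17,-14 \right)} + C\right) - 150 = \left(11 + \frac{6}{85}\right) - 150 = \frac{941}{85} - 150 = - \frac{11809}{85}$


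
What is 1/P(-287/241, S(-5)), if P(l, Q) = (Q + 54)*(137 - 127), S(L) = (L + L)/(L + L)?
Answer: 1/550 ≈ 0.0018182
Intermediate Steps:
S(L) = 1 (S(L) = (2*L)/((2*L)) = (2*L)*(1/(2*L)) = 1)
P(l, Q) = 540 + 10*Q (P(l, Q) = (54 + Q)*10 = 540 + 10*Q)
1/P(-287/241, S(-5)) = 1/(540 + 10*1) = 1/(540 + 10) = 1/550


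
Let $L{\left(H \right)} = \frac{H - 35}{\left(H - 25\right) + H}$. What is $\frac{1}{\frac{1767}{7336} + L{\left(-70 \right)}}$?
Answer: $\frac{80696}{70789} \approx 1.14$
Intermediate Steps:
$L{\left(H \right)} = \frac{-35 + H}{-25 + 2 H}$ ($L{\left(H \right)} = \frac{-35 + H}{\left(-25 + H\right) + H} = \frac{-35 + H}{-25 + 2 H}$)
$\frac{1}{\frac{1767}{7336} + L{\left(-70 \right)}} = \frac{1}{\frac{1767}{7336} + \frac{-35 - 70}{-25 + 2 \left(-70\right)}} = \frac{1}{1767 \cdot \frac{1}{7336} + \frac{1}{-25 - 140} \left(-105\right)} = \frac{1}{\frac{1767}{7336} + \frac{1}{-165} \left(-105\right)} = \frac{1}{\frac{1767}{7336} - - \frac{7}{11}} = \frac{1}{\frac{1767}{7336} + \frac{7}{11}} = \frac{1}{\frac{70789}{80696}} = \frac{80696}{70789}$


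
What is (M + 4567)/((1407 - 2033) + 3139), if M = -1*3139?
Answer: 204/359 ≈ 0.56824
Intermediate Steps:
M = -3139
(M + 4567)/((1407 - 2033) + 3139) = (-3139 + 4567)/((1407 - 2033) + 3139) = 1428/(-626 + 3139) = 1428/2513 = 1428*(1/2513) = 204/359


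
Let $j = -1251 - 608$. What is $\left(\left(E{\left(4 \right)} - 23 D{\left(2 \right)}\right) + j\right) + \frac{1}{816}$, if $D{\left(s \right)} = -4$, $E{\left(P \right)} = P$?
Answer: $- \frac{1438607}{816} \approx -1763.0$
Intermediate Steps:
$j = -1859$
$\left(\left(E{\left(4 \right)} - 23 D{\left(2 \right)}\right) + j\right) + \frac{1}{816} = \left(\left(4 - -92\right) - 1859\right) + \frac{1}{816} = \left(\left(4 + 92\right) - 1859\right) + \frac{1}{816} = \left(96 - 1859\right) + \frac{1}{816} = -1763 + \frac{1}{816} = - \frac{1438607}{816}$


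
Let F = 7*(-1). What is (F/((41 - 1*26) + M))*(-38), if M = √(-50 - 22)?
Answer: 1330/99 - 532*I*√2/99 ≈ 13.434 - 7.5996*I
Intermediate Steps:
M = 6*I*√2 (M = √(-72) = 6*I*√2 ≈ 8.4853*I)
F = -7
(F/((41 - 1*26) + M))*(-38) = (-7/((41 - 1*26) + 6*I*√2))*(-38) = (-7/((41 - 26) + 6*I*√2))*(-38) = (-7/(15 + 6*I*√2))*(-38) = -7/(15 + 6*I*√2)*(-38) = 266/(15 + 6*I*√2)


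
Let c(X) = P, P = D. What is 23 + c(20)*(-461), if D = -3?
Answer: 1406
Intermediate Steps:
P = -3
c(X) = -3
23 + c(20)*(-461) = 23 - 3*(-461) = 23 + 1383 = 1406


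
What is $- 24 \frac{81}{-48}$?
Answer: $\frac{81}{2} \approx 40.5$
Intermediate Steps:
$- 24 \frac{81}{-48} = - 24 \cdot 81 \left(- \frac{1}{48}\right) = \left(-24\right) \left(- \frac{27}{16}\right) = \frac{81}{2}$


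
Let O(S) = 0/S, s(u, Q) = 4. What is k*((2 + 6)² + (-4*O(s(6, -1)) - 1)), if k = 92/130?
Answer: 2898/65 ≈ 44.585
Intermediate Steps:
k = 46/65 (k = 92*(1/130) = 46/65 ≈ 0.70769)
O(S) = 0
k*((2 + 6)² + (-4*O(s(6, -1)) - 1)) = 46*((2 + 6)² + (-4*0 - 1))/65 = 46*(8² + (0 - 1))/65 = 46*(64 - 1)/65 = (46/65)*63 = 2898/65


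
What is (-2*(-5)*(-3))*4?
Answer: -120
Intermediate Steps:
(-2*(-5)*(-3))*4 = (10*(-3))*4 = -30*4 = -120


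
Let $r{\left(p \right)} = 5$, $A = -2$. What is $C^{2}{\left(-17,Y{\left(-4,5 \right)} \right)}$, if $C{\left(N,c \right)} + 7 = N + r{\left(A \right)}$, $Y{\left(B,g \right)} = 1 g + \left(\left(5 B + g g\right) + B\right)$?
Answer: $361$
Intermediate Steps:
$Y{\left(B,g \right)} = g + g^{2} + 6 B$ ($Y{\left(B,g \right)} = g + \left(\left(5 B + g^{2}\right) + B\right) = g + \left(\left(g^{2} + 5 B\right) + B\right) = g + \left(g^{2} + 6 B\right) = g + g^{2} + 6 B$)
$C{\left(N,c \right)} = -2 + N$ ($C{\left(N,c \right)} = -7 + \left(N + 5\right) = -7 + \left(5 + N\right) = -2 + N$)
$C^{2}{\left(-17,Y{\left(-4,5 \right)} \right)} = \left(-2 - 17\right)^{2} = \left(-19\right)^{2} = 361$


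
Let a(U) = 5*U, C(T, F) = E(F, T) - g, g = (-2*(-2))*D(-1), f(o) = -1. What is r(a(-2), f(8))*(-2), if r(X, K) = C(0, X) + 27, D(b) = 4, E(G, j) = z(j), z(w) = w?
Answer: -22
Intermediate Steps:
E(G, j) = j
g = 16 (g = -2*(-2)*4 = 4*4 = 16)
C(T, F) = -16 + T (C(T, F) = T - 1*16 = T - 16 = -16 + T)
r(X, K) = 11 (r(X, K) = (-16 + 0) + 27 = -16 + 27 = 11)
r(a(-2), f(8))*(-2) = 11*(-2) = -22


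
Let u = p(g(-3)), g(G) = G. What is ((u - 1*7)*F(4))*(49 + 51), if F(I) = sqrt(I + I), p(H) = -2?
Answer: -1800*sqrt(2) ≈ -2545.6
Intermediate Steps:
u = -2
F(I) = sqrt(2)*sqrt(I) (F(I) = sqrt(2*I) = sqrt(2)*sqrt(I))
((u - 1*7)*F(4))*(49 + 51) = ((-2 - 1*7)*(sqrt(2)*sqrt(4)))*(49 + 51) = ((-2 - 7)*(sqrt(2)*2))*100 = -18*sqrt(2)*100 = -1800*sqrt(2)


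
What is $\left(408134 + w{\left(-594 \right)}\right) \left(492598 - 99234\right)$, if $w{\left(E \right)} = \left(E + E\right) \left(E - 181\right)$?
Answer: $522715457576$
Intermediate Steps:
$w{\left(E \right)} = 2 E \left(-181 + E\right)$
$\left(408134 + w{\left(-594 \right)}\right) \left(492598 - 99234\right) = \left(408134 + 2 \left(-594\right) \left(-181 - 594\right)\right) \left(492598 - 99234\right) = \left(408134 + 2 \left(-594\right) \left(-775\right)\right) 393364 = \left(408134 + 920700\right) 393364 = 1328834 \cdot 393364 = 522715457576$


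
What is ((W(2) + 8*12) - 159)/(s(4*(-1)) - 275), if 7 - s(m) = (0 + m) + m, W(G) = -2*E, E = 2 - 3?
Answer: 61/260 ≈ 0.23462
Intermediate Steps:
E = -1
W(G) = 2 (W(G) = -2*(-1) = 2)
s(m) = 7 - 2*m (s(m) = 7 - ((0 + m) + m) = 7 - (m + m) = 7 - 2*m)
((W(2) + 8*12) - 159)/(s(4*(-1)) - 275) = ((2 + 8*12) - 159)/((7 - 8*(-1)) - 275) = ((2 + 96) - 159)/((7 - 2*(-4)) - 275) = (98 - 159)/((7 + 8) - 275) = -61/(15 - 275) = -61/(-260) = -61*(-1/260) = 61/260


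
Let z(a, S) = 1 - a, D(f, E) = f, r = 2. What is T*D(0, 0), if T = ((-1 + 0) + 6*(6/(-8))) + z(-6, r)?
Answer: 0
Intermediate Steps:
T = 3/2 (T = ((-1 + 0) + 6*(6/(-8))) + (1 - 1*(-6)) = (-1 + 6*(6*(-⅛))) + (1 + 6) = (-1 + 6*(-¾)) + 7 = (-1 - 9/2) + 7 = -11/2 + 7 = 3/2 ≈ 1.5000)
T*D(0, 0) = (3/2)*0 = 0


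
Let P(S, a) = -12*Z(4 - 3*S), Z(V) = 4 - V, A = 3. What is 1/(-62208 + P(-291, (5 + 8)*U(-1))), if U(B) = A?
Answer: -1/51732 ≈ -1.9330e-5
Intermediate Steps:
U(B) = 3
P(S, a) = -36*S (P(S, a) = -12*(4 - (4 - 3*S)) = -12*(4 + (-4 + 3*S)) = -36*S)
1/(-62208 + P(-291, (5 + 8)*U(-1))) = 1/(-62208 - 36*(-291)) = 1/(-62208 + 10476) = 1/(-51732) = -1/51732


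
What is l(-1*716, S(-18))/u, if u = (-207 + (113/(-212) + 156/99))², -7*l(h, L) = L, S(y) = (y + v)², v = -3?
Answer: -3083473008/2076126529129 ≈ -0.0014852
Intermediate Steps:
S(y) = (-3 + y)² (S(y) = (y - 3)² = (-3 + y)²)
l(h, L) = -L/7
u = 2076126529129/48944016 (u = (-207 + (113*(-1/212) + 156*(1/99)))² = (-207 + (-113/212 + 52/33))² = (-207 + 7295/6996)² = (-1440877/6996)² = 2076126529129/48944016 ≈ 42418.)
l(-1*716, S(-18))/u = (-(-3 - 18)²/7)/(2076126529129/48944016) = -⅐*(-21)²*(48944016/2076126529129) = -⅐*441*(48944016/2076126529129) = -63*48944016/2076126529129 = -3083473008/2076126529129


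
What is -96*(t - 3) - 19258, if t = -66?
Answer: -12634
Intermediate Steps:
-96*(t - 3) - 19258 = -96*(-66 - 3) - 19258 = -96*(-69) - 19258 = 6624 - 19258 = -12634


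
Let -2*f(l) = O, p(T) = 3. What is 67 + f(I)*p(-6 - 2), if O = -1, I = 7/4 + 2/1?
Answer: 137/2 ≈ 68.500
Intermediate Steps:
I = 15/4 (I = 7*(¼) + 2*1 = 7/4 + 2 = 15/4 ≈ 3.7500)
f(l) = ½ (f(l) = -½*(-1) = ½)
67 + f(I)*p(-6 - 2) = 67 + (½)*3 = 67 + 3/2 = 137/2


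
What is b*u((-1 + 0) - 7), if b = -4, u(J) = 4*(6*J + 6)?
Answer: 672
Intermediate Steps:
u(J) = 24 + 24*J (u(J) = 4*(6 + 6*J) = 24 + 24*J)
b*u((-1 + 0) - 7) = -4*(24 + 24*((-1 + 0) - 7)) = -4*(24 + 24*(-1 - 7)) = -4*(24 + 24*(-8)) = -4*(24 - 192) = -4*(-168) = 672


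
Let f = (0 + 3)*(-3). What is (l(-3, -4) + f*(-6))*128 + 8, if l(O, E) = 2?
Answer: 7176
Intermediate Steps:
f = -9 (f = 3*(-3) = -9)
(l(-3, -4) + f*(-6))*128 + 8 = (2 - 9*(-6))*128 + 8 = (2 + 54)*128 + 8 = 56*128 + 8 = 7168 + 8 = 7176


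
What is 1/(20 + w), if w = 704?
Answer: 1/724 ≈ 0.0013812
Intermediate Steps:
1/(20 + w) = 1/(20 + 704) = 1/724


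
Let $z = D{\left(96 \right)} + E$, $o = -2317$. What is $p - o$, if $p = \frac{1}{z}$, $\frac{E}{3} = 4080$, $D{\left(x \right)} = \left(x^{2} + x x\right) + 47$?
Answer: $\frac{71175924}{30719} \approx 2317.0$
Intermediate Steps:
$D{\left(x \right)} = 47 + 2 x^{2}$ ($D{\left(x \right)} = \left(x^{2} + x^{2}\right) + 47 = 2 x^{2} + 47 = 47 + 2 x^{2}$)
$E = 12240$ ($E = 3 \cdot 4080 = 12240$)
$z = 30719$ ($z = \left(47 + 2 \cdot 96^{2}\right) + 12240 = \left(47 + 2 \cdot 9216\right) + 12240 = \left(47 + 18432\right) + 12240 = 18479 + 12240 = 30719$)
$p = \frac{1}{30719} \approx 3.2553 \cdot 10^{-5}$
$p - o = \frac{1}{30719} - -2317 = \frac{1}{30719} + 2317 = \frac{71175924}{30719}$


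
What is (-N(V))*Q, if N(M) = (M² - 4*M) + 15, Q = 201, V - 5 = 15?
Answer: -67335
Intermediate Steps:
V = 20 (V = 5 + 15 = 20)
N(M) = 15 + M² - 4*M
(-N(V))*Q = -(15 + 20² - 4*20)*201 = -(15 + 400 - 80)*201 = -1*335*201 = -335*201 = -67335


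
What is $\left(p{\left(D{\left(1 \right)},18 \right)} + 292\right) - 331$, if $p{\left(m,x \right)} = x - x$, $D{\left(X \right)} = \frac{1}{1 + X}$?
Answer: $-39$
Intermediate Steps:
$p{\left(m,x \right)} = 0$
$\left(p{\left(D{\left(1 \right)},18 \right)} + 292\right) - 331 = \left(0 + 292\right) - 331 = 292 - 331 = -39$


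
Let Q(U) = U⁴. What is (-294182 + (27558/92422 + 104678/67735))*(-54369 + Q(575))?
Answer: -100656781365659461169396832/3130102085 ≈ -3.2158e+16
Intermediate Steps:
(-294182 + (27558/92422 + 104678/67735))*(-54369 + Q(575)) = (-294182 + (27558/92422 + 104678/67735))*(-54369 + 575⁴) = (-294182 + (27558*(1/92422) + 104678*(1/67735)))*(-54369 + 109312890625) = (-294182 + (13779/46211 + 104678/67735))*109312836256 = (-294182 + 5770595623/3130102085)*109312836256 = -920813920973847/3130102085*109312836256 = -100656781365659461169396832/3130102085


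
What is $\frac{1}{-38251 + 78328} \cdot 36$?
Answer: $\frac{4}{4453} \approx 0.00089827$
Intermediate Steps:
$\frac{1}{-38251 + 78328} \cdot 36 = \frac{1}{40077} \cdot 36 = \frac{4}{4453}$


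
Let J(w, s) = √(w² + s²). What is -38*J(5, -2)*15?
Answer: -570*√29 ≈ -3069.5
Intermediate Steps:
J(w, s) = √(s² + w²)
-38*J(5, -2)*15 = -38*√((-2)² + 5²)*15 = -38*√(4 + 25)*15 = -38*√29*15 = -570*√29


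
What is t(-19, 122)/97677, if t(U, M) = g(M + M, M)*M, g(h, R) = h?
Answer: 29768/97677 ≈ 0.30476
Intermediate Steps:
t(U, M) = 2*M² (t(U, M) = (M + M)*M = (2*M)*M = 2*M²)
t(-19, 122)/97677 = (2*122²)/97677 = (2*14884)*(1/97677) = 29768*(1/97677) = 29768/97677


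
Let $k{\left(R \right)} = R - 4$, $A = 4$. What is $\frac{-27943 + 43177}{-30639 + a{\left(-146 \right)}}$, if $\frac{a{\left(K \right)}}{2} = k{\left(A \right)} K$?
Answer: $- \frac{5078}{10213} \approx -0.49721$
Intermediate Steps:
$k{\left(R \right)} = -4 + R$
$a{\left(K \right)} = 0$ ($a{\left(K \right)} = 2 \left(-4 + 4\right) K = 2 \cdot 0 K = 2 \cdot 0 = 0$)
$\frac{-27943 + 43177}{-30639 + a{\left(-146 \right)}} = \frac{-27943 + 43177}{-30639 + 0} = \frac{15234}{-30639} = 15234 \left(- \frac{1}{30639}\right) = - \frac{5078}{10213}$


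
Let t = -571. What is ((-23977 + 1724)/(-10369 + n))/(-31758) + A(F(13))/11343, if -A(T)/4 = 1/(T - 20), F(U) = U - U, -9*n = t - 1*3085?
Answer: -567408599/10766704025670 ≈ -5.2700e-5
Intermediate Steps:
n = 3656/9 (n = -(-571 - 1*3085)/9 = -(-571 - 3085)/9 = -1/9*(-3656) = 3656/9 ≈ 406.22)
F(U) = 0
A(T) = -4/(-20 + T) (A(T) = -4/(T - 20) = -4/(-20 + T))
((-23977 + 1724)/(-10369 + n))/(-31758) + A(F(13))/11343 = ((-23977 + 1724)/(-10369 + 3656/9))/(-31758) - 4/(-20 + 0)/11343 = -22253/(-89665/9)*(-1/31758) - 4/(-20)*(1/11343) = -22253*(-9/89665)*(-1/31758) - 4*(-1/20)*(1/11343) = (200277/89665)*(-1/31758) + (1/5)*(1/11343) = -66759/949193690 + 1/56715 = -567408599/10766704025670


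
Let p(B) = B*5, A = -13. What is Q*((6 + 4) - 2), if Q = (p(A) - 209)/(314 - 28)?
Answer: -1096/143 ≈ -7.6643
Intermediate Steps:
p(B) = 5*B
Q = -137/143 (Q = (5*(-13) - 209)/(314 - 28) = (-65 - 209)/286 = -274*1/286 = -137/143 ≈ -0.95804)
Q*((6 + 4) - 2) = -137*((6 + 4) - 2)/143 = -137*(10 - 2)/143 = -137/143*8 = -1096/143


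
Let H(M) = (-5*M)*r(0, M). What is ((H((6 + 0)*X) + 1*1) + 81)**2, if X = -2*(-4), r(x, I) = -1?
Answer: 103684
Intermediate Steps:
X = 8
H(M) = 5*M (H(M) = -5*M*(-1) = 5*M)
((H((6 + 0)*X) + 1*1) + 81)**2 = ((5*((6 + 0)*8) + 1*1) + 81)**2 = ((5*(6*8) + 1) + 81)**2 = ((5*48 + 1) + 81)**2 = ((240 + 1) + 81)**2 = (241 + 81)**2 = 322**2 = 103684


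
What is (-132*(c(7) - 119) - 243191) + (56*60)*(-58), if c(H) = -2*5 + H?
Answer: -421967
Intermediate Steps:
c(H) = -10 + H
(-132*(c(7) - 119) - 243191) + (56*60)*(-58) = (-132*((-10 + 7) - 119) - 243191) + (56*60)*(-58) = (-132*(-3 - 119) - 243191) + 3360*(-58) = (-132*(-122) - 243191) - 194880 = (16104 - 243191) - 194880 = -227087 - 194880 = -421967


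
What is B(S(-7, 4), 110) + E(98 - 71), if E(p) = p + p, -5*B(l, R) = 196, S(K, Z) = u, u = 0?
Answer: 74/5 ≈ 14.800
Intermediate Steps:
S(K, Z) = 0
B(l, R) = -196/5 (B(l, R) = -⅕*196 = -196/5)
E(p) = 2*p
B(S(-7, 4), 110) + E(98 - 71) = -196/5 + 2*(98 - 71) = -196/5 + 2*27 = -196/5 + 54 = 74/5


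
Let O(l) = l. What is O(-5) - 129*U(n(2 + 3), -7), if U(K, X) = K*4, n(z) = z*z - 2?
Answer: -11873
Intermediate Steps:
n(z) = -2 + z**2 (n(z) = z**2 - 2 = -2 + z**2)
U(K, X) = 4*K
O(-5) - 129*U(n(2 + 3), -7) = -5 - 516*(-2 + (2 + 3)**2) = -5 - 516*(-2 + 5**2) = -5 - 516*(-2 + 25) = -5 - 516*23 = -5 - 129*92 = -5 - 11868 = -11873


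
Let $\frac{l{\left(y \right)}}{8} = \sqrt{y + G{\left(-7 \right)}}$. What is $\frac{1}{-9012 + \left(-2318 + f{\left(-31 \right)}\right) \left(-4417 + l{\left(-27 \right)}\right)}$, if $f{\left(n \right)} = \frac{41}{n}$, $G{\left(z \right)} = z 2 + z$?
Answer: $\frac{9836253841}{100694225682986593} + \frac{71323808 i \sqrt{3}}{100694225682986593} \approx 9.7684 \cdot 10^{-8} + 1.2268 \cdot 10^{-9} i$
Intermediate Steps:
$G{\left(z \right)} = 3 z$ ($G{\left(z \right)} = 2 z + z = 3 z$)
$l{\left(y \right)} = 8 \sqrt{-21 + y}$ ($l{\left(y \right)} = 8 \sqrt{y + 3 \left(-7\right)} = 8 \sqrt{y - 21} = 8 \sqrt{-21 + y}$)
$\frac{1}{-9012 + \left(-2318 + f{\left(-31 \right)}\right) \left(-4417 + l{\left(-27 \right)}\right)} = \frac{1}{-9012 + \left(-2318 + \frac{41}{-31}\right) \left(-4417 + 8 \sqrt{-21 - 27}\right)} = \frac{1}{-9012 + \left(-2318 + 41 \left(- \frac{1}{31}\right)\right) \left(-4417 + 8 \sqrt{-48}\right)} = \frac{1}{-9012 + \left(-2318 - \frac{41}{31}\right) \left(-4417 + 8 \cdot 4 i \sqrt{3}\right)} = \frac{1}{-9012 - \frac{71899 \left(-4417 + 32 i \sqrt{3}\right)}{31}} = \frac{1}{-9012 + \left(\frac{317577883}{31} - \frac{2300768 i \sqrt{3}}{31}\right)} = \frac{1}{\frac{317298511}{31} - \frac{2300768 i \sqrt{3}}{31}}$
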